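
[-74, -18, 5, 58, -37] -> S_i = Random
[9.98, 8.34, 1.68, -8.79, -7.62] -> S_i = Random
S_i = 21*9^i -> [21, 189, 1701, 15309, 137781]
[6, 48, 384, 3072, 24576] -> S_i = 6*8^i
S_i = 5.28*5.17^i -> [5.28, 27.3, 141.13, 729.63, 3772.21]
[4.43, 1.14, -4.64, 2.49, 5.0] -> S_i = Random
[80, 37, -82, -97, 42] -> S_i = Random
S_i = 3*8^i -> [3, 24, 192, 1536, 12288]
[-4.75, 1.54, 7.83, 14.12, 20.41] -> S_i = -4.75 + 6.29*i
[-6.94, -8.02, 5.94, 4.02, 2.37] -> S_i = Random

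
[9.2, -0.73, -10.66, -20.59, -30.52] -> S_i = 9.20 + -9.93*i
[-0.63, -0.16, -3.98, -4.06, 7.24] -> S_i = Random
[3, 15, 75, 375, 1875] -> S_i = 3*5^i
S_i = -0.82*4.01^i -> [-0.82, -3.29, -13.19, -52.87, -212.03]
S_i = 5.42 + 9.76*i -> [5.42, 15.18, 24.94, 34.7, 44.46]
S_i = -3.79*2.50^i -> [-3.79, -9.48, -23.69, -59.22, -148.05]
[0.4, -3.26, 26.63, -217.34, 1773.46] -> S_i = 0.40*(-8.16)^i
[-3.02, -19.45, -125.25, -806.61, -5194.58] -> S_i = -3.02*6.44^i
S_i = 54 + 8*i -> [54, 62, 70, 78, 86]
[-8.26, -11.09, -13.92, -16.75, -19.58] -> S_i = -8.26 + -2.83*i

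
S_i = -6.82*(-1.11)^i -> [-6.82, 7.57, -8.4, 9.33, -10.35]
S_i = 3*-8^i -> [3, -24, 192, -1536, 12288]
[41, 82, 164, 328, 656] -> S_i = 41*2^i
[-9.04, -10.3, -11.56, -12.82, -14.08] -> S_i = -9.04 + -1.26*i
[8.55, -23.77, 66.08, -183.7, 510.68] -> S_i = 8.55*(-2.78)^i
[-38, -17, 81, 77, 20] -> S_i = Random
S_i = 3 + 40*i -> [3, 43, 83, 123, 163]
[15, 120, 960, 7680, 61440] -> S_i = 15*8^i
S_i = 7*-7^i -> [7, -49, 343, -2401, 16807]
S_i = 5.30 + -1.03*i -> [5.3, 4.27, 3.24, 2.21, 1.18]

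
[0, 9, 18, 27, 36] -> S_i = 0 + 9*i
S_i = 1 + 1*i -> [1, 2, 3, 4, 5]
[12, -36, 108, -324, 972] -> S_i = 12*-3^i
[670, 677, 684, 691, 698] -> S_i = 670 + 7*i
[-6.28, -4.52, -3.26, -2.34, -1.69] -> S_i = -6.28*0.72^i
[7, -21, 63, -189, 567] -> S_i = 7*-3^i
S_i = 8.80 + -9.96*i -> [8.8, -1.16, -11.12, -21.08, -31.04]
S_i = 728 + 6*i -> [728, 734, 740, 746, 752]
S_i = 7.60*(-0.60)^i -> [7.6, -4.56, 2.74, -1.64, 0.98]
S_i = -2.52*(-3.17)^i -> [-2.52, 7.99, -25.32, 80.27, -254.47]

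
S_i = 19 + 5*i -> [19, 24, 29, 34, 39]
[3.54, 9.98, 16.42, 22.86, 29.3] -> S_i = 3.54 + 6.44*i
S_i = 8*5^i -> [8, 40, 200, 1000, 5000]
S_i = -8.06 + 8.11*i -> [-8.06, 0.05, 8.16, 16.27, 24.38]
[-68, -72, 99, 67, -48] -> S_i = Random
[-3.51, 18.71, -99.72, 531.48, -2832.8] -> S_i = -3.51*(-5.33)^i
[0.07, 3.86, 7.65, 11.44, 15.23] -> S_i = 0.07 + 3.79*i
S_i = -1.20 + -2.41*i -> [-1.2, -3.61, -6.02, -8.43, -10.84]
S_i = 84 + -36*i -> [84, 48, 12, -24, -60]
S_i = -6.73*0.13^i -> [-6.73, -0.87, -0.11, -0.01, -0.0]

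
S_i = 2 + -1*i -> [2, 1, 0, -1, -2]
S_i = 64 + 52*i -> [64, 116, 168, 220, 272]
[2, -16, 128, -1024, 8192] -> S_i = 2*-8^i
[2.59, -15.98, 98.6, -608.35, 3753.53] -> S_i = 2.59*(-6.17)^i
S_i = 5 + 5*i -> [5, 10, 15, 20, 25]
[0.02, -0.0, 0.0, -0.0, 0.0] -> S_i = 0.02*(-0.20)^i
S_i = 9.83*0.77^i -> [9.83, 7.57, 5.83, 4.49, 3.46]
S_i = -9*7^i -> [-9, -63, -441, -3087, -21609]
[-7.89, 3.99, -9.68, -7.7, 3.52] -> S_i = Random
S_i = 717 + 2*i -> [717, 719, 721, 723, 725]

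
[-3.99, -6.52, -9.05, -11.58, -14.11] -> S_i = -3.99 + -2.53*i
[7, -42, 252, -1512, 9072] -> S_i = 7*-6^i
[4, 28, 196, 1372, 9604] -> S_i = 4*7^i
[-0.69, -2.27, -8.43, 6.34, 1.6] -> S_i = Random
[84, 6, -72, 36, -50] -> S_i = Random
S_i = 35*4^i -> [35, 140, 560, 2240, 8960]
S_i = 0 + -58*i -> [0, -58, -116, -174, -232]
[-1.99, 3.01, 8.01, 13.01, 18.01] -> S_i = -1.99 + 5.00*i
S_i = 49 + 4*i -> [49, 53, 57, 61, 65]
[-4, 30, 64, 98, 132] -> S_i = -4 + 34*i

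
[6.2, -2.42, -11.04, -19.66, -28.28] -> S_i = 6.20 + -8.62*i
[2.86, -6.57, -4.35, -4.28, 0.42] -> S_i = Random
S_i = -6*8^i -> [-6, -48, -384, -3072, -24576]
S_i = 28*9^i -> [28, 252, 2268, 20412, 183708]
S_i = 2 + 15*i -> [2, 17, 32, 47, 62]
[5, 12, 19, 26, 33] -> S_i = 5 + 7*i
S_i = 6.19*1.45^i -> [6.19, 8.98, 13.01, 18.87, 27.36]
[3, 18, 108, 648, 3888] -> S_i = 3*6^i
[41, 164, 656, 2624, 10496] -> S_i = 41*4^i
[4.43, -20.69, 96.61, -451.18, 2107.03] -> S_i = 4.43*(-4.67)^i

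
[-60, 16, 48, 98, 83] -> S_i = Random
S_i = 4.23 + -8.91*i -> [4.23, -4.68, -13.59, -22.5, -31.41]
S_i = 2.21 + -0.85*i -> [2.21, 1.36, 0.51, -0.34, -1.19]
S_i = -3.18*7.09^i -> [-3.18, -22.55, -159.85, -1133.35, -8035.48]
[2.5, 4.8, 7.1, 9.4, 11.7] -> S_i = 2.50 + 2.30*i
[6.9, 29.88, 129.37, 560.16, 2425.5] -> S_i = 6.90*4.33^i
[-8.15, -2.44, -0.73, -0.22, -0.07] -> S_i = -8.15*0.30^i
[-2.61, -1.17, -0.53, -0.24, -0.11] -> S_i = -2.61*0.45^i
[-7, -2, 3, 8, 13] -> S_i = -7 + 5*i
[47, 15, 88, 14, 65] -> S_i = Random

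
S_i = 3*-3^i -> [3, -9, 27, -81, 243]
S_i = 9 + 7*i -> [9, 16, 23, 30, 37]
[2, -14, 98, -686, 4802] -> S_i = 2*-7^i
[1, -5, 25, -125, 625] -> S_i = 1*-5^i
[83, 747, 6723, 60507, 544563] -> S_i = 83*9^i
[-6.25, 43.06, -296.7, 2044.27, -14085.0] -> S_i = -6.25*(-6.89)^i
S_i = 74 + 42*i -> [74, 116, 158, 200, 242]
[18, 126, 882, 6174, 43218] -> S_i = 18*7^i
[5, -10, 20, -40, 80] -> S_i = 5*-2^i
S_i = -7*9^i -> [-7, -63, -567, -5103, -45927]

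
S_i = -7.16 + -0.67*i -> [-7.16, -7.83, -8.5, -9.17, -9.84]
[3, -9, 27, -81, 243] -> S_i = 3*-3^i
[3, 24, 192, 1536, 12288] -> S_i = 3*8^i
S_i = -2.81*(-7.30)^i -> [-2.81, 20.51, -149.74, 1093.14, -7979.91]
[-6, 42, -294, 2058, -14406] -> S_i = -6*-7^i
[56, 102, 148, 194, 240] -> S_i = 56 + 46*i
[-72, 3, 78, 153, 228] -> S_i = -72 + 75*i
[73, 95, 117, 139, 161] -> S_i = 73 + 22*i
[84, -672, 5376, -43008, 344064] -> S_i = 84*-8^i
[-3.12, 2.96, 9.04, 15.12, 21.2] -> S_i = -3.12 + 6.08*i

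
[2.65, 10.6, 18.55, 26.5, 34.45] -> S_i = 2.65 + 7.95*i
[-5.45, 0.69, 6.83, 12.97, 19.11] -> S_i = -5.45 + 6.14*i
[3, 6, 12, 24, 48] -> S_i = 3*2^i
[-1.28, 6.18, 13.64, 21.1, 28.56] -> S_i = -1.28 + 7.46*i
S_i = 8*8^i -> [8, 64, 512, 4096, 32768]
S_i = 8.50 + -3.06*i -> [8.5, 5.44, 2.38, -0.68, -3.74]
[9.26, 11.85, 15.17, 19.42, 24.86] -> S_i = 9.26*1.28^i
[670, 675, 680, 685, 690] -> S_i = 670 + 5*i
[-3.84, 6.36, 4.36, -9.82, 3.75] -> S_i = Random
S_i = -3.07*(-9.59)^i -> [-3.07, 29.44, -282.34, 2707.66, -25966.46]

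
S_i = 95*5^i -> [95, 475, 2375, 11875, 59375]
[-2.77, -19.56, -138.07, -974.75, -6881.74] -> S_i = -2.77*7.06^i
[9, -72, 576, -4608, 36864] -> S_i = 9*-8^i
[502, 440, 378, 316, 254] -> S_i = 502 + -62*i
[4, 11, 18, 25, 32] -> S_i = 4 + 7*i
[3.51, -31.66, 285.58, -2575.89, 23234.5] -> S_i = 3.51*(-9.02)^i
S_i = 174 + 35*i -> [174, 209, 244, 279, 314]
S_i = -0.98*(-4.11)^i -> [-0.98, 4.03, -16.55, 68.04, -279.64]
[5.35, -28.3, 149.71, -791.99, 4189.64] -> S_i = 5.35*(-5.29)^i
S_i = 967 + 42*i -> [967, 1009, 1051, 1093, 1135]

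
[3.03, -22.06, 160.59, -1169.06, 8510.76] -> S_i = 3.03*(-7.28)^i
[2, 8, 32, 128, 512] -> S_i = 2*4^i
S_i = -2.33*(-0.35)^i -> [-2.33, 0.82, -0.29, 0.1, -0.03]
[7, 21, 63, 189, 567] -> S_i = 7*3^i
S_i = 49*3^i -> [49, 147, 441, 1323, 3969]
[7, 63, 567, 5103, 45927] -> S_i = 7*9^i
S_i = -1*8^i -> [-1, -8, -64, -512, -4096]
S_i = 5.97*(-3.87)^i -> [5.97, -23.1, 89.41, -346.02, 1339.12]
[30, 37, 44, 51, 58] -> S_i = 30 + 7*i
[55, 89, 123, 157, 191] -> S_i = 55 + 34*i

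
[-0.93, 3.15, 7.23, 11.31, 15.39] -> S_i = -0.93 + 4.08*i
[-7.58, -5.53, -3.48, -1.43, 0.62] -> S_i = -7.58 + 2.05*i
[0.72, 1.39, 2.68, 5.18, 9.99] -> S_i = 0.72*1.93^i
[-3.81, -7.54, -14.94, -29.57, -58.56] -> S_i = -3.81*1.98^i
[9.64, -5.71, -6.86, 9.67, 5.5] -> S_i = Random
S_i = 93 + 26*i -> [93, 119, 145, 171, 197]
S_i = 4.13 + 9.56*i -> [4.13, 13.69, 23.25, 32.81, 42.37]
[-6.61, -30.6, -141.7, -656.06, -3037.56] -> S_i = -6.61*4.63^i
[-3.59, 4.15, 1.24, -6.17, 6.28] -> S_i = Random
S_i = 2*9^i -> [2, 18, 162, 1458, 13122]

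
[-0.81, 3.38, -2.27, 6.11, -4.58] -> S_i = Random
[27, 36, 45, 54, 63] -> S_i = 27 + 9*i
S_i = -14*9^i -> [-14, -126, -1134, -10206, -91854]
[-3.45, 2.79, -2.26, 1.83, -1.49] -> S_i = -3.45*(-0.81)^i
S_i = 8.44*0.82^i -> [8.44, 6.92, 5.68, 4.65, 3.82]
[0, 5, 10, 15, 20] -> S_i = 0 + 5*i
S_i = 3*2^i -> [3, 6, 12, 24, 48]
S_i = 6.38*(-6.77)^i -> [6.38, -43.19, 292.41, -1979.64, 13402.18]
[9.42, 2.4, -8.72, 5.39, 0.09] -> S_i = Random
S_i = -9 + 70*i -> [-9, 61, 131, 201, 271]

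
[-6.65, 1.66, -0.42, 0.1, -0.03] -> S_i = -6.65*(-0.25)^i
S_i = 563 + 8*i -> [563, 571, 579, 587, 595]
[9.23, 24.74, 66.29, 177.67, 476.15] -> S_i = 9.23*2.68^i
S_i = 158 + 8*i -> [158, 166, 174, 182, 190]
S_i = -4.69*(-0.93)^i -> [-4.69, 4.36, -4.06, 3.77, -3.51]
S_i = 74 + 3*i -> [74, 77, 80, 83, 86]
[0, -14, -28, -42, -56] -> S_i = 0 + -14*i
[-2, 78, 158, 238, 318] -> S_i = -2 + 80*i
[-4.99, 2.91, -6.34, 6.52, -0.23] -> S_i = Random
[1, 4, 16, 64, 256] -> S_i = 1*4^i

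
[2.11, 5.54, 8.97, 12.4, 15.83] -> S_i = 2.11 + 3.43*i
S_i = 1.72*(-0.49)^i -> [1.72, -0.84, 0.41, -0.2, 0.1]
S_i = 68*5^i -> [68, 340, 1700, 8500, 42500]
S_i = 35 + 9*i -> [35, 44, 53, 62, 71]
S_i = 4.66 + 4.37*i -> [4.66, 9.03, 13.4, 17.77, 22.14]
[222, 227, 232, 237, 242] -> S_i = 222 + 5*i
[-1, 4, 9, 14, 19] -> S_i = -1 + 5*i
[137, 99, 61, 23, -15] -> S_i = 137 + -38*i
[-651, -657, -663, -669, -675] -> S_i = -651 + -6*i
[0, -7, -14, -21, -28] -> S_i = 0 + -7*i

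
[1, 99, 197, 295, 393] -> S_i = 1 + 98*i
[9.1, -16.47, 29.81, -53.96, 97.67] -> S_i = 9.10*(-1.81)^i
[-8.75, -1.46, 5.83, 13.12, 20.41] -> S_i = -8.75 + 7.29*i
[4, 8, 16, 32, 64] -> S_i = 4*2^i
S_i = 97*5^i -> [97, 485, 2425, 12125, 60625]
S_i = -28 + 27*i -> [-28, -1, 26, 53, 80]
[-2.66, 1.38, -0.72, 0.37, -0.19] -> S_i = -2.66*(-0.52)^i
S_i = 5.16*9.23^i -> [5.16, 47.63, 439.6, 4057.47, 37450.4]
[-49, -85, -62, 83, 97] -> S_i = Random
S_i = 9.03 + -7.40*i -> [9.03, 1.63, -5.77, -13.17, -20.57]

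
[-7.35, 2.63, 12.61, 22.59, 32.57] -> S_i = -7.35 + 9.98*i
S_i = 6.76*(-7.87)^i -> [6.76, -53.2, 418.69, -3295.12, 25932.57]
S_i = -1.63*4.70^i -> [-1.63, -7.66, -36.01, -169.23, -795.39]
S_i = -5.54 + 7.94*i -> [-5.54, 2.4, 10.34, 18.28, 26.22]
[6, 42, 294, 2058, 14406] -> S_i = 6*7^i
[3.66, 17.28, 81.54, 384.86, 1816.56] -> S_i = 3.66*4.72^i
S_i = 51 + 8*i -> [51, 59, 67, 75, 83]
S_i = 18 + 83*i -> [18, 101, 184, 267, 350]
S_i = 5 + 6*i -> [5, 11, 17, 23, 29]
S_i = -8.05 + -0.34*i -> [-8.05, -8.39, -8.73, -9.07, -9.41]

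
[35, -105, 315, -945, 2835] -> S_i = 35*-3^i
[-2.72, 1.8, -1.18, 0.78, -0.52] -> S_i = -2.72*(-0.66)^i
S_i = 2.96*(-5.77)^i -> [2.96, -17.08, 98.55, -568.62, 3280.91]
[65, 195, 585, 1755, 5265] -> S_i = 65*3^i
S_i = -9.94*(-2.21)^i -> [-9.94, 21.97, -48.55, 107.29, -237.11]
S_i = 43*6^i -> [43, 258, 1548, 9288, 55728]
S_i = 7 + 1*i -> [7, 8, 9, 10, 11]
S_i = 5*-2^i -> [5, -10, 20, -40, 80]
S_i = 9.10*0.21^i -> [9.1, 1.91, 0.4, 0.08, 0.02]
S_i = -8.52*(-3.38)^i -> [-8.52, 28.8, -97.34, 329.0, -1112.0]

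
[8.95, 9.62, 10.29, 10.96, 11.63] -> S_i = 8.95 + 0.67*i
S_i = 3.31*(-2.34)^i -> [3.31, -7.75, 18.12, -42.41, 99.24]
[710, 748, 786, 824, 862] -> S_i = 710 + 38*i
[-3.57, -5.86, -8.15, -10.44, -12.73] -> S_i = -3.57 + -2.29*i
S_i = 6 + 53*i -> [6, 59, 112, 165, 218]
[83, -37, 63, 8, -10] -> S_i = Random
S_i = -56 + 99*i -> [-56, 43, 142, 241, 340]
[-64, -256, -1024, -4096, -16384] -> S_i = -64*4^i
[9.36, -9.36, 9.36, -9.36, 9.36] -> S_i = 9.36*(-1.00)^i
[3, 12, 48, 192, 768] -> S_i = 3*4^i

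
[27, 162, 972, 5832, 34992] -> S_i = 27*6^i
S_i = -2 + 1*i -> [-2, -1, 0, 1, 2]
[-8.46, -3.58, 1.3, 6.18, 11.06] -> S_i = -8.46 + 4.88*i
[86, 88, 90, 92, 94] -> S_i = 86 + 2*i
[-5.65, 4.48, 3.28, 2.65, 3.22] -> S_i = Random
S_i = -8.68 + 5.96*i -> [-8.68, -2.72, 3.24, 9.2, 15.16]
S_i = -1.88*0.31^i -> [-1.88, -0.58, -0.18, -0.06, -0.02]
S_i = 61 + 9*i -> [61, 70, 79, 88, 97]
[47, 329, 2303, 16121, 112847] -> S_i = 47*7^i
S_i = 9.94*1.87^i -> [9.94, 18.59, 34.76, 65.0, 121.55]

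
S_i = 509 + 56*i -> [509, 565, 621, 677, 733]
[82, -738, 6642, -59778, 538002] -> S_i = 82*-9^i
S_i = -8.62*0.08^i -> [-8.62, -0.69, -0.06, -0.0, -0.0]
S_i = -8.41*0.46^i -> [-8.41, -3.87, -1.78, -0.82, -0.38]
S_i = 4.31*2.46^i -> [4.31, 10.6, 26.08, 64.16, 157.84]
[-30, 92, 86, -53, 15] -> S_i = Random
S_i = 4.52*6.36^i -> [4.52, 28.75, 182.83, 1162.81, 7395.49]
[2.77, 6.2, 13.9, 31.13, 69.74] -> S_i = 2.77*2.24^i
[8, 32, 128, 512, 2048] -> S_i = 8*4^i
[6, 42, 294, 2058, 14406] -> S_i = 6*7^i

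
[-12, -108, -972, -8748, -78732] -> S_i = -12*9^i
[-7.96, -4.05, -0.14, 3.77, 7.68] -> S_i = -7.96 + 3.91*i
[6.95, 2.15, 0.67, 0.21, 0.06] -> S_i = 6.95*0.31^i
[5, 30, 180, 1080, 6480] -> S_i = 5*6^i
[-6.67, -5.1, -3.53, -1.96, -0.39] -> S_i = -6.67 + 1.57*i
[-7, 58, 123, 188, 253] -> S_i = -7 + 65*i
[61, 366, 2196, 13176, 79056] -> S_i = 61*6^i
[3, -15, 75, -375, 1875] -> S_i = 3*-5^i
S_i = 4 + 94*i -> [4, 98, 192, 286, 380]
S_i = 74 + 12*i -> [74, 86, 98, 110, 122]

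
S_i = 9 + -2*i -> [9, 7, 5, 3, 1]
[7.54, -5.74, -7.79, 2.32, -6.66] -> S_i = Random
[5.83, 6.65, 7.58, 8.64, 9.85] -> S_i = 5.83*1.14^i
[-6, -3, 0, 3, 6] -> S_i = -6 + 3*i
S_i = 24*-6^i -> [24, -144, 864, -5184, 31104]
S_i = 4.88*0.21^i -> [4.88, 1.02, 0.22, 0.05, 0.01]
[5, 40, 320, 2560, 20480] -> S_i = 5*8^i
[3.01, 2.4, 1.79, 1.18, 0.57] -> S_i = 3.01 + -0.61*i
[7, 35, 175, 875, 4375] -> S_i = 7*5^i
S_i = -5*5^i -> [-5, -25, -125, -625, -3125]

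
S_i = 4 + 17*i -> [4, 21, 38, 55, 72]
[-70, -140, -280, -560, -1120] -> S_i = -70*2^i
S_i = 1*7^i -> [1, 7, 49, 343, 2401]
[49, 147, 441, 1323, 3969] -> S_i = 49*3^i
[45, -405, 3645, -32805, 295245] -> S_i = 45*-9^i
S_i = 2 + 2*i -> [2, 4, 6, 8, 10]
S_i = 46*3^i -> [46, 138, 414, 1242, 3726]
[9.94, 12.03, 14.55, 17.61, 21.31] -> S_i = 9.94*1.21^i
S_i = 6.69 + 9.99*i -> [6.69, 16.68, 26.67, 36.66, 46.65]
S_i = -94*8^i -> [-94, -752, -6016, -48128, -385024]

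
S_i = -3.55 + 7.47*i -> [-3.55, 3.92, 11.39, 18.86, 26.33]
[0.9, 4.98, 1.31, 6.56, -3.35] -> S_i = Random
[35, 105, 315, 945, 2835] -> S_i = 35*3^i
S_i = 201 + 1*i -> [201, 202, 203, 204, 205]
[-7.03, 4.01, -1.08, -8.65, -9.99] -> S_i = Random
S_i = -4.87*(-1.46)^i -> [-4.87, 7.11, -10.38, 15.16, -22.13]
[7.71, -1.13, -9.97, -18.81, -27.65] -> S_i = 7.71 + -8.84*i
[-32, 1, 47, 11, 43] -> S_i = Random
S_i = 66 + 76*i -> [66, 142, 218, 294, 370]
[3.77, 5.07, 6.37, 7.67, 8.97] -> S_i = 3.77 + 1.30*i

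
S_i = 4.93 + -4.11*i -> [4.93, 0.82, -3.29, -7.4, -11.51]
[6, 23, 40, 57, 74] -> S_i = 6 + 17*i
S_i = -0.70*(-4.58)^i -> [-0.7, 3.21, -14.68, 67.25, -308.01]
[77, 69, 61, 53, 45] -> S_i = 77 + -8*i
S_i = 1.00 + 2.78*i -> [1.0, 3.78, 6.56, 9.34, 12.12]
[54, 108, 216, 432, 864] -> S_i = 54*2^i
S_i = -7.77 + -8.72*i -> [-7.77, -16.49, -25.21, -33.93, -42.65]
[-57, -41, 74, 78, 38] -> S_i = Random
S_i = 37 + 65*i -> [37, 102, 167, 232, 297]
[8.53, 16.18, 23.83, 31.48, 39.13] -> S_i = 8.53 + 7.65*i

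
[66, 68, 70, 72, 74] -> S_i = 66 + 2*i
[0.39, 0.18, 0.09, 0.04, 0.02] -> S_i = 0.39*0.47^i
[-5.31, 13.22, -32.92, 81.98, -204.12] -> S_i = -5.31*(-2.49)^i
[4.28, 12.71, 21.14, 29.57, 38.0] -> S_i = 4.28 + 8.43*i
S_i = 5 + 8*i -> [5, 13, 21, 29, 37]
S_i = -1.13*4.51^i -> [-1.13, -5.1, -22.98, -103.66, -467.5]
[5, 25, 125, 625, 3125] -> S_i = 5*5^i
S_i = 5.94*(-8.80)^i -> [5.94, -52.27, 459.99, -4047.94, 35621.9]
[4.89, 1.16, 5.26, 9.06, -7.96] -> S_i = Random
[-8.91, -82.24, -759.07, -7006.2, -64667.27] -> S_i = -8.91*9.23^i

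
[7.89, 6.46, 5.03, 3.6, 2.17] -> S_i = 7.89 + -1.43*i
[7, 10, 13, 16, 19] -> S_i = 7 + 3*i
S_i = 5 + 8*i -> [5, 13, 21, 29, 37]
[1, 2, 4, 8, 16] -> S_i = 1*2^i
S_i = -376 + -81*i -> [-376, -457, -538, -619, -700]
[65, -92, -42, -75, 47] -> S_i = Random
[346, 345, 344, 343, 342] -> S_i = 346 + -1*i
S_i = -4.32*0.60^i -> [-4.32, -2.59, -1.56, -0.93, -0.56]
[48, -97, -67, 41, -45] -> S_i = Random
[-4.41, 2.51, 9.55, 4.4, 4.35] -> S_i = Random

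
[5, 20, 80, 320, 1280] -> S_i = 5*4^i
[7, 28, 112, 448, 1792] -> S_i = 7*4^i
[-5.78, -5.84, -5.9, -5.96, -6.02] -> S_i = -5.78 + -0.06*i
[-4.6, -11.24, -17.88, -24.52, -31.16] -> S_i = -4.60 + -6.64*i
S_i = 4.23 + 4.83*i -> [4.23, 9.06, 13.89, 18.72, 23.55]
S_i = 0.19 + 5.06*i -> [0.19, 5.25, 10.31, 15.37, 20.43]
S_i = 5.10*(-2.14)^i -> [5.1, -10.91, 23.36, -49.98, 106.96]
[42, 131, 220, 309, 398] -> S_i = 42 + 89*i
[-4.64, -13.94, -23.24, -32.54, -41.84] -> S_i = -4.64 + -9.30*i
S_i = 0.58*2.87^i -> [0.58, 1.66, 4.78, 13.71, 39.35]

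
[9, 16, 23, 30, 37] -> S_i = 9 + 7*i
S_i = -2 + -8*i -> [-2, -10, -18, -26, -34]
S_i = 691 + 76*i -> [691, 767, 843, 919, 995]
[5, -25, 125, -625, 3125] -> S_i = 5*-5^i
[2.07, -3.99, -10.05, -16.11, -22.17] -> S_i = 2.07 + -6.06*i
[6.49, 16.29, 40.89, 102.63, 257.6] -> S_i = 6.49*2.51^i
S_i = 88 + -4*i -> [88, 84, 80, 76, 72]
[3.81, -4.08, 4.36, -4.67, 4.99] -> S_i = 3.81*(-1.07)^i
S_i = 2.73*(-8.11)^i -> [2.73, -22.14, 179.56, -1456.21, 11809.9]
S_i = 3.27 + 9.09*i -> [3.27, 12.36, 21.45, 30.54, 39.63]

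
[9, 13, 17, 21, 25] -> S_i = 9 + 4*i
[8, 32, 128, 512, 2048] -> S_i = 8*4^i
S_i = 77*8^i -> [77, 616, 4928, 39424, 315392]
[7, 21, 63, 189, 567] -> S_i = 7*3^i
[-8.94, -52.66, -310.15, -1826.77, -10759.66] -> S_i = -8.94*5.89^i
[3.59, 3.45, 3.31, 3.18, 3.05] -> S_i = 3.59*0.96^i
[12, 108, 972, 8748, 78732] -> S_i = 12*9^i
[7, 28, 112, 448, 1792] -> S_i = 7*4^i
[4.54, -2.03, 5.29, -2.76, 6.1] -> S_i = Random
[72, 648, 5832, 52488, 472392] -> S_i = 72*9^i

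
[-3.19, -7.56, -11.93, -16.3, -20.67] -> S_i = -3.19 + -4.37*i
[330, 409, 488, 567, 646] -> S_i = 330 + 79*i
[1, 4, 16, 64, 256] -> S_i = 1*4^i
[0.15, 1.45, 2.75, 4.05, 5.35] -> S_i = 0.15 + 1.30*i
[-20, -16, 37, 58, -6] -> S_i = Random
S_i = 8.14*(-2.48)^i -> [8.14, -20.19, 50.06, -124.16, 307.92]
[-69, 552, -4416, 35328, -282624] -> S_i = -69*-8^i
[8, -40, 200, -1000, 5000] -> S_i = 8*-5^i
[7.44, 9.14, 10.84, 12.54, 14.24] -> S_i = 7.44 + 1.70*i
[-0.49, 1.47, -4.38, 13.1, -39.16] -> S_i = -0.49*(-2.99)^i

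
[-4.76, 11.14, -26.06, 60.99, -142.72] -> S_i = -4.76*(-2.34)^i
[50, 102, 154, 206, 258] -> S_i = 50 + 52*i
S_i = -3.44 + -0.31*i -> [-3.44, -3.75, -4.06, -4.37, -4.68]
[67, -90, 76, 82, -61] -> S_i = Random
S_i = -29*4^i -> [-29, -116, -464, -1856, -7424]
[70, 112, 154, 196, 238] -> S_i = 70 + 42*i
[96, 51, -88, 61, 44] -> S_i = Random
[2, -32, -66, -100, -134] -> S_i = 2 + -34*i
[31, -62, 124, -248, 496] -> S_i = 31*-2^i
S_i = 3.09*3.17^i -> [3.09, 9.8, 31.05, 98.43, 312.03]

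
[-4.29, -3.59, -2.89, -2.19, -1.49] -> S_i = -4.29 + 0.70*i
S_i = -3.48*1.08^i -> [-3.48, -3.76, -4.06, -4.38, -4.73]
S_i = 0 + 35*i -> [0, 35, 70, 105, 140]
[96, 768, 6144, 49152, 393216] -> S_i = 96*8^i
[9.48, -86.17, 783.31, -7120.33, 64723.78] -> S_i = 9.48*(-9.09)^i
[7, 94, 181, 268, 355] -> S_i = 7 + 87*i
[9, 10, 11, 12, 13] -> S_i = 9 + 1*i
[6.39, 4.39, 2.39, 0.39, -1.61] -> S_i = 6.39 + -2.00*i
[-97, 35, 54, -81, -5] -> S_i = Random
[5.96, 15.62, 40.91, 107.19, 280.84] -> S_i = 5.96*2.62^i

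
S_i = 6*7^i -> [6, 42, 294, 2058, 14406]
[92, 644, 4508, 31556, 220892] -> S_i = 92*7^i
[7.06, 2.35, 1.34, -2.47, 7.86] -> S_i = Random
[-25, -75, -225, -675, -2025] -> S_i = -25*3^i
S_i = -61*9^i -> [-61, -549, -4941, -44469, -400221]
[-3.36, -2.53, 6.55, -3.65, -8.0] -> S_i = Random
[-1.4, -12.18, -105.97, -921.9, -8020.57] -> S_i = -1.40*8.70^i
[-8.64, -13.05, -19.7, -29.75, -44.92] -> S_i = -8.64*1.51^i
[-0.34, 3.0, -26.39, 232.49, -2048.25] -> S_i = -0.34*(-8.81)^i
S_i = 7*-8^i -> [7, -56, 448, -3584, 28672]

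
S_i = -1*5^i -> [-1, -5, -25, -125, -625]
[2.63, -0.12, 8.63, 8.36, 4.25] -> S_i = Random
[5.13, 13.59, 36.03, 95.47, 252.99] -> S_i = 5.13*2.65^i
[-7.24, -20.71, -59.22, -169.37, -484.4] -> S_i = -7.24*2.86^i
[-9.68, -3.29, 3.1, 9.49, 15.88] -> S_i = -9.68 + 6.39*i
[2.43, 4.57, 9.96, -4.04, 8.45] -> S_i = Random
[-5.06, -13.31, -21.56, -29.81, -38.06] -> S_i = -5.06 + -8.25*i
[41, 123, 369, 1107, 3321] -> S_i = 41*3^i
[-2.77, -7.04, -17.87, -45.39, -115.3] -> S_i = -2.77*2.54^i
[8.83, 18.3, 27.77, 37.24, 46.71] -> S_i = 8.83 + 9.47*i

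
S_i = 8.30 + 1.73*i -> [8.3, 10.03, 11.76, 13.49, 15.22]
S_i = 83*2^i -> [83, 166, 332, 664, 1328]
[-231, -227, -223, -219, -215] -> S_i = -231 + 4*i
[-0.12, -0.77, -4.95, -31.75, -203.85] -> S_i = -0.12*6.42^i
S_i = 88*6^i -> [88, 528, 3168, 19008, 114048]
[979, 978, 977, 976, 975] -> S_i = 979 + -1*i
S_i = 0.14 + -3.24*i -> [0.14, -3.1, -6.34, -9.58, -12.82]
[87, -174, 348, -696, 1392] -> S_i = 87*-2^i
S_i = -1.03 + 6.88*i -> [-1.03, 5.85, 12.73, 19.61, 26.49]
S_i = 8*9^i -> [8, 72, 648, 5832, 52488]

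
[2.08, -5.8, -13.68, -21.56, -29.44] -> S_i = 2.08 + -7.88*i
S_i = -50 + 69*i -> [-50, 19, 88, 157, 226]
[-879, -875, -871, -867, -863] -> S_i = -879 + 4*i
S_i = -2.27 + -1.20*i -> [-2.27, -3.47, -4.67, -5.87, -7.07]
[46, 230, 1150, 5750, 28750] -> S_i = 46*5^i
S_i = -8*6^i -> [-8, -48, -288, -1728, -10368]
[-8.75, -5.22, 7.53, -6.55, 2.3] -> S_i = Random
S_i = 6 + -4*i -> [6, 2, -2, -6, -10]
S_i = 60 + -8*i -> [60, 52, 44, 36, 28]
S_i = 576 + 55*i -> [576, 631, 686, 741, 796]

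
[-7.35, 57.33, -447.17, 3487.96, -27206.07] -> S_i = -7.35*(-7.80)^i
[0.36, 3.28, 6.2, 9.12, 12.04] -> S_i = 0.36 + 2.92*i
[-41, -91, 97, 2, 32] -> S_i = Random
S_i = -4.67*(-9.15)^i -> [-4.67, 42.73, -390.98, 3577.5, -32734.16]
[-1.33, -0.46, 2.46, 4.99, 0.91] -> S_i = Random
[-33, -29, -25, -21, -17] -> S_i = -33 + 4*i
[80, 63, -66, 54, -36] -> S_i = Random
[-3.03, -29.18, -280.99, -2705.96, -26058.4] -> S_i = -3.03*9.63^i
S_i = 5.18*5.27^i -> [5.18, 27.3, 143.86, 758.16, 3995.51]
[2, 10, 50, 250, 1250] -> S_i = 2*5^i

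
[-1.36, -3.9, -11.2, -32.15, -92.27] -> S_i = -1.36*2.87^i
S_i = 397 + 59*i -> [397, 456, 515, 574, 633]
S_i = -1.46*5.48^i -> [-1.46, -8.0, -43.84, -240.27, -1316.66]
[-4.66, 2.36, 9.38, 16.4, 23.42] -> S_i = -4.66 + 7.02*i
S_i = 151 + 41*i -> [151, 192, 233, 274, 315]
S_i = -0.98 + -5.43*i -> [-0.98, -6.41, -11.84, -17.27, -22.7]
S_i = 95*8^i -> [95, 760, 6080, 48640, 389120]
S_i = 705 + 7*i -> [705, 712, 719, 726, 733]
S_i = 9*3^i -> [9, 27, 81, 243, 729]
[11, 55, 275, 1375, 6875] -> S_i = 11*5^i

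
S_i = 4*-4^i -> [4, -16, 64, -256, 1024]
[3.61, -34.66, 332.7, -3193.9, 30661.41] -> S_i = 3.61*(-9.60)^i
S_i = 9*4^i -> [9, 36, 144, 576, 2304]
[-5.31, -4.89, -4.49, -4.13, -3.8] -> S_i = -5.31*0.92^i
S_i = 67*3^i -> [67, 201, 603, 1809, 5427]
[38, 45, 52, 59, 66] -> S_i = 38 + 7*i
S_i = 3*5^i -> [3, 15, 75, 375, 1875]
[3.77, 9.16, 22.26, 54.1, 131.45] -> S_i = 3.77*2.43^i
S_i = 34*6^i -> [34, 204, 1224, 7344, 44064]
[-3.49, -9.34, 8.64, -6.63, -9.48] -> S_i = Random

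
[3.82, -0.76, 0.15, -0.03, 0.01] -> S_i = 3.82*(-0.20)^i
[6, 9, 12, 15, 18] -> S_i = 6 + 3*i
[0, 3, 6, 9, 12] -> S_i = 0 + 3*i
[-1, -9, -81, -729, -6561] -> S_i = -1*9^i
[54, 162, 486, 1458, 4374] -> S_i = 54*3^i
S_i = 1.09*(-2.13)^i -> [1.09, -2.32, 4.95, -10.53, 22.44]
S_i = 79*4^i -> [79, 316, 1264, 5056, 20224]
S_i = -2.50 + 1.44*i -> [-2.5, -1.06, 0.38, 1.82, 3.26]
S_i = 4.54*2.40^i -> [4.54, 10.9, 26.15, 62.76, 150.63]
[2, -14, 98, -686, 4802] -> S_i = 2*-7^i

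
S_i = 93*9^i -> [93, 837, 7533, 67797, 610173]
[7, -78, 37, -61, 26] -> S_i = Random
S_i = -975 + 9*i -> [-975, -966, -957, -948, -939]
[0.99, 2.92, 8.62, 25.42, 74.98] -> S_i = 0.99*2.95^i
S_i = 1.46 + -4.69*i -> [1.46, -3.23, -7.92, -12.61, -17.3]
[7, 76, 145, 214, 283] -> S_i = 7 + 69*i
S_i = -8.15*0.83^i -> [-8.15, -6.76, -5.61, -4.66, -3.87]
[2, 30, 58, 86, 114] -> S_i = 2 + 28*i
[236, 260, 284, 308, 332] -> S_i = 236 + 24*i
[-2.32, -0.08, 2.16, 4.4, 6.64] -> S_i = -2.32 + 2.24*i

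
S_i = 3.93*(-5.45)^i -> [3.93, -21.42, 116.73, -636.18, 3467.2]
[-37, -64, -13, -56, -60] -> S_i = Random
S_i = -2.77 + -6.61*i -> [-2.77, -9.38, -15.99, -22.6, -29.21]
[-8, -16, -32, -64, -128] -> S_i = -8*2^i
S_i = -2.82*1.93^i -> [-2.82, -5.44, -10.5, -20.27, -39.13]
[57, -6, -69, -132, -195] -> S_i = 57 + -63*i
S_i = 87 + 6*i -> [87, 93, 99, 105, 111]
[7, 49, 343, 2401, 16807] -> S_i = 7*7^i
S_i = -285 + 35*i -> [-285, -250, -215, -180, -145]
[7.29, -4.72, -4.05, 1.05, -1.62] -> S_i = Random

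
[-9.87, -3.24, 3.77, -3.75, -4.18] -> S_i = Random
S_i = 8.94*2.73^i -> [8.94, 24.41, 66.63, 181.9, 496.58]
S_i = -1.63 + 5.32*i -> [-1.63, 3.69, 9.01, 14.33, 19.65]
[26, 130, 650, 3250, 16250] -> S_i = 26*5^i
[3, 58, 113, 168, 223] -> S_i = 3 + 55*i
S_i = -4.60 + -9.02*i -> [-4.6, -13.62, -22.64, -31.66, -40.68]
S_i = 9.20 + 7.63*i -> [9.2, 16.83, 24.46, 32.09, 39.72]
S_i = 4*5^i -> [4, 20, 100, 500, 2500]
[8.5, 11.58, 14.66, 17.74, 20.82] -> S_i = 8.50 + 3.08*i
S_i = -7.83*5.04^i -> [-7.83, -39.46, -198.89, -1002.43, -5052.24]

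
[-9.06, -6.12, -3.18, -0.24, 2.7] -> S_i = -9.06 + 2.94*i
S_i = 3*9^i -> [3, 27, 243, 2187, 19683]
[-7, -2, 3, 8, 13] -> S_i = -7 + 5*i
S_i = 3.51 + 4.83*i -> [3.51, 8.34, 13.17, 18.0, 22.83]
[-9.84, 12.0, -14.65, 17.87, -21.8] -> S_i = -9.84*(-1.22)^i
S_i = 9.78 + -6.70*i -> [9.78, 3.08, -3.62, -10.32, -17.02]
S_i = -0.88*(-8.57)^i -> [-0.88, 7.54, -64.63, 553.89, -4746.85]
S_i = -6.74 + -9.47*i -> [-6.74, -16.21, -25.68, -35.15, -44.62]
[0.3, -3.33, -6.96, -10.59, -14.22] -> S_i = 0.30 + -3.63*i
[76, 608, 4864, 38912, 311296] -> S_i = 76*8^i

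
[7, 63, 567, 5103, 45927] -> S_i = 7*9^i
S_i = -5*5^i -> [-5, -25, -125, -625, -3125]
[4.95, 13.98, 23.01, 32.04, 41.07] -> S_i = 4.95 + 9.03*i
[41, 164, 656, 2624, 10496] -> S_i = 41*4^i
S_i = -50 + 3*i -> [-50, -47, -44, -41, -38]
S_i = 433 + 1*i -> [433, 434, 435, 436, 437]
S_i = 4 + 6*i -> [4, 10, 16, 22, 28]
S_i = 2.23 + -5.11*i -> [2.23, -2.88, -7.99, -13.1, -18.21]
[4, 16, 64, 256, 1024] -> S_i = 4*4^i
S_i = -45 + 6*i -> [-45, -39, -33, -27, -21]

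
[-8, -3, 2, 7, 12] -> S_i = -8 + 5*i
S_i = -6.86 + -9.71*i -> [-6.86, -16.57, -26.28, -35.99, -45.7]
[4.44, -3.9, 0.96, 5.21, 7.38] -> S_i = Random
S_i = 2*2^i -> [2, 4, 8, 16, 32]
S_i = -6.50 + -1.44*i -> [-6.5, -7.94, -9.38, -10.82, -12.26]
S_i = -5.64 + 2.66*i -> [-5.64, -2.98, -0.32, 2.34, 5.0]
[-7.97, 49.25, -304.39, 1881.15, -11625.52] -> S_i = -7.97*(-6.18)^i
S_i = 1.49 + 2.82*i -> [1.49, 4.31, 7.13, 9.95, 12.77]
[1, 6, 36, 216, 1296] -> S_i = 1*6^i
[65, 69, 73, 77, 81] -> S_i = 65 + 4*i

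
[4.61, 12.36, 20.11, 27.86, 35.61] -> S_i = 4.61 + 7.75*i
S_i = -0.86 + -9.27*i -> [-0.86, -10.13, -19.4, -28.67, -37.94]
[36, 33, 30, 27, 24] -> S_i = 36 + -3*i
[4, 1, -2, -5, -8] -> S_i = 4 + -3*i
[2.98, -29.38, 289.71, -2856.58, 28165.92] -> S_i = 2.98*(-9.86)^i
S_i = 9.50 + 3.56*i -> [9.5, 13.06, 16.62, 20.18, 23.74]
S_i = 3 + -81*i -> [3, -78, -159, -240, -321]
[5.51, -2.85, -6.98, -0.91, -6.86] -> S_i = Random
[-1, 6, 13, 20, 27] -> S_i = -1 + 7*i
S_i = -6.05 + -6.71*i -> [-6.05, -12.76, -19.47, -26.18, -32.89]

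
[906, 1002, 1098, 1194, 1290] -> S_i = 906 + 96*i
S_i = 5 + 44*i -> [5, 49, 93, 137, 181]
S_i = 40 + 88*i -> [40, 128, 216, 304, 392]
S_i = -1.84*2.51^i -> [-1.84, -4.62, -11.59, -29.1, -73.03]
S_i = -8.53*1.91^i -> [-8.53, -16.29, -31.12, -59.44, -113.52]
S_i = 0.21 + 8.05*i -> [0.21, 8.26, 16.31, 24.36, 32.41]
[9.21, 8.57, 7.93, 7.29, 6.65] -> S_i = 9.21 + -0.64*i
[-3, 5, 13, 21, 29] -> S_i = -3 + 8*i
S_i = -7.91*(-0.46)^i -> [-7.91, 3.64, -1.67, 0.77, -0.35]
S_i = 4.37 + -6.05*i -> [4.37, -1.68, -7.73, -13.78, -19.83]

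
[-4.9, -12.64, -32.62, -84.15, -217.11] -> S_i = -4.90*2.58^i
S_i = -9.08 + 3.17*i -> [-9.08, -5.91, -2.74, 0.43, 3.6]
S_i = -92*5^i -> [-92, -460, -2300, -11500, -57500]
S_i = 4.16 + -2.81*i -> [4.16, 1.35, -1.46, -4.27, -7.08]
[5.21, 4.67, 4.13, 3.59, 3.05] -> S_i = 5.21 + -0.54*i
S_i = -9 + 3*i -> [-9, -6, -3, 0, 3]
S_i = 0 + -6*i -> [0, -6, -12, -18, -24]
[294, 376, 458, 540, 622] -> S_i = 294 + 82*i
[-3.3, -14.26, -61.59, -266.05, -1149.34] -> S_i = -3.30*4.32^i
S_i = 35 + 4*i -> [35, 39, 43, 47, 51]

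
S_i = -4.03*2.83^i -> [-4.03, -11.4, -32.28, -91.34, -258.49]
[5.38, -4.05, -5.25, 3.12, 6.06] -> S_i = Random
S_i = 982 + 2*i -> [982, 984, 986, 988, 990]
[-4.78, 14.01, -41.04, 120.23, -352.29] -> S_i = -4.78*(-2.93)^i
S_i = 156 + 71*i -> [156, 227, 298, 369, 440]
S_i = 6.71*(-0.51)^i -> [6.71, -3.42, 1.75, -0.89, 0.45]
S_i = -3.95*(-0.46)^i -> [-3.95, 1.82, -0.84, 0.38, -0.18]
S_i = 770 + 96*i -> [770, 866, 962, 1058, 1154]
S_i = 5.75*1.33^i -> [5.75, 7.65, 10.17, 13.53, 17.99]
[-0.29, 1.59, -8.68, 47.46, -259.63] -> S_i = -0.29*(-5.47)^i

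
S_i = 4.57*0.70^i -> [4.57, 3.2, 2.24, 1.57, 1.1]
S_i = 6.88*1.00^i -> [6.88, 6.88, 6.88, 6.88, 6.88]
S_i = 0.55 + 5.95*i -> [0.55, 6.5, 12.45, 18.4, 24.35]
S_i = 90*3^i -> [90, 270, 810, 2430, 7290]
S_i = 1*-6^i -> [1, -6, 36, -216, 1296]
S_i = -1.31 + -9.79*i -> [-1.31, -11.1, -20.89, -30.68, -40.47]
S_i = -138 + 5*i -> [-138, -133, -128, -123, -118]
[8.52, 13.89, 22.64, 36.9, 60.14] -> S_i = 8.52*1.63^i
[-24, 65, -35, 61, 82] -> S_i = Random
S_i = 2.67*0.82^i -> [2.67, 2.19, 1.8, 1.47, 1.21]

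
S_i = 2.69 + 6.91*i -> [2.69, 9.6, 16.51, 23.42, 30.33]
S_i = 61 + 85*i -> [61, 146, 231, 316, 401]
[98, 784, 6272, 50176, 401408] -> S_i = 98*8^i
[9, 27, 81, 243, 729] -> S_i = 9*3^i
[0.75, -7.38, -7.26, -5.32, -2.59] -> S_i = Random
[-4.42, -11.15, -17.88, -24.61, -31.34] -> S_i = -4.42 + -6.73*i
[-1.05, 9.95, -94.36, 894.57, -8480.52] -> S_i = -1.05*(-9.48)^i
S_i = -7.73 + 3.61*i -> [-7.73, -4.12, -0.51, 3.1, 6.71]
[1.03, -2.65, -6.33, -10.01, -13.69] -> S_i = 1.03 + -3.68*i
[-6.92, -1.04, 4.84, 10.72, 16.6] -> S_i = -6.92 + 5.88*i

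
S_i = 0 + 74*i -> [0, 74, 148, 222, 296]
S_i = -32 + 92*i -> [-32, 60, 152, 244, 336]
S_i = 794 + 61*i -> [794, 855, 916, 977, 1038]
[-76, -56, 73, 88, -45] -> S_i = Random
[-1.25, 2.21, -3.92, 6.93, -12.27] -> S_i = -1.25*(-1.77)^i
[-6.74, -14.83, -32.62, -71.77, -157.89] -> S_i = -6.74*2.20^i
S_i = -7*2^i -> [-7, -14, -28, -56, -112]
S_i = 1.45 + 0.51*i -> [1.45, 1.96, 2.47, 2.98, 3.49]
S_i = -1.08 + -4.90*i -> [-1.08, -5.98, -10.88, -15.78, -20.68]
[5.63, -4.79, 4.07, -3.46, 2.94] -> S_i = 5.63*(-0.85)^i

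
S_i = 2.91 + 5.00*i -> [2.91, 7.91, 12.91, 17.91, 22.91]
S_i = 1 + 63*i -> [1, 64, 127, 190, 253]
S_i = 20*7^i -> [20, 140, 980, 6860, 48020]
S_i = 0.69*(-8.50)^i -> [0.69, -5.86, 49.85, -423.75, 3601.84]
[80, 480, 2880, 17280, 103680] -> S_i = 80*6^i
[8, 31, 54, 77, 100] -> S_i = 8 + 23*i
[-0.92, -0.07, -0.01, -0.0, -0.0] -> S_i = -0.92*0.08^i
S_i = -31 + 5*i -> [-31, -26, -21, -16, -11]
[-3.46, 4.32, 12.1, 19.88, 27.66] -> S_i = -3.46 + 7.78*i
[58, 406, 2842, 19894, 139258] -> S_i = 58*7^i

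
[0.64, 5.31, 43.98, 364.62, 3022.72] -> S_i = 0.64*8.29^i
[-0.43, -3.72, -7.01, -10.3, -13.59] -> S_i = -0.43 + -3.29*i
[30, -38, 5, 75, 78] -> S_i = Random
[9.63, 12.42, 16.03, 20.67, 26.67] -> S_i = 9.63*1.29^i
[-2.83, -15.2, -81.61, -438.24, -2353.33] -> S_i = -2.83*5.37^i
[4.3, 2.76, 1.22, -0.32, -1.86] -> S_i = 4.30 + -1.54*i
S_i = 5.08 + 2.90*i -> [5.08, 7.98, 10.88, 13.78, 16.68]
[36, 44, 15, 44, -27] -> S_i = Random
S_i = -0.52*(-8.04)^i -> [-0.52, 4.18, -33.61, 270.25, -2172.84]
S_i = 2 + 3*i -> [2, 5, 8, 11, 14]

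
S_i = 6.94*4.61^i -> [6.94, 31.99, 147.49, 679.93, 3134.46]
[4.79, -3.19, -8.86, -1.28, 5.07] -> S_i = Random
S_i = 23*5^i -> [23, 115, 575, 2875, 14375]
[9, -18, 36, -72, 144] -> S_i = 9*-2^i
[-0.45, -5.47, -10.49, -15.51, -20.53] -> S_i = -0.45 + -5.02*i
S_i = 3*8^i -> [3, 24, 192, 1536, 12288]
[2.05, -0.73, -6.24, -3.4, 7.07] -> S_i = Random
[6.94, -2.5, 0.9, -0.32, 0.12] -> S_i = 6.94*(-0.36)^i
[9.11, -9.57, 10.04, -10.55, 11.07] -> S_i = 9.11*(-1.05)^i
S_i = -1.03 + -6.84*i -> [-1.03, -7.87, -14.71, -21.55, -28.39]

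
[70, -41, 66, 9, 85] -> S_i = Random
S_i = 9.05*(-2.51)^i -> [9.05, -22.72, 57.02, -143.11, 359.21]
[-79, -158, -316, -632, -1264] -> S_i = -79*2^i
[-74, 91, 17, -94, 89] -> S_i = Random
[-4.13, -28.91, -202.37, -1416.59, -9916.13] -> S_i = -4.13*7.00^i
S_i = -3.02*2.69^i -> [-3.02, -8.12, -21.85, -58.78, -158.13]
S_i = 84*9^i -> [84, 756, 6804, 61236, 551124]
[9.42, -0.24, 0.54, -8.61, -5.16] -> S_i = Random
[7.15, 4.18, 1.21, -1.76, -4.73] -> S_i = 7.15 + -2.97*i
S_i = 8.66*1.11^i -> [8.66, 9.61, 10.67, 11.84, 13.15]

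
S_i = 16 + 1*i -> [16, 17, 18, 19, 20]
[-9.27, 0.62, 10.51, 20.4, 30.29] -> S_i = -9.27 + 9.89*i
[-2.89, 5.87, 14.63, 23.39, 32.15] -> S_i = -2.89 + 8.76*i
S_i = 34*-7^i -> [34, -238, 1666, -11662, 81634]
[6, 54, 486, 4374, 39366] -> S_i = 6*9^i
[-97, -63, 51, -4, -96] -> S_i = Random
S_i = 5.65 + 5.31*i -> [5.65, 10.96, 16.27, 21.58, 26.89]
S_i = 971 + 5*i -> [971, 976, 981, 986, 991]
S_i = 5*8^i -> [5, 40, 320, 2560, 20480]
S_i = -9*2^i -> [-9, -18, -36, -72, -144]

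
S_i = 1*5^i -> [1, 5, 25, 125, 625]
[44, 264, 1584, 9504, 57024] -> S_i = 44*6^i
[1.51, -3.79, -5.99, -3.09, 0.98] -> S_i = Random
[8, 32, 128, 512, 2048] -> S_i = 8*4^i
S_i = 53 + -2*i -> [53, 51, 49, 47, 45]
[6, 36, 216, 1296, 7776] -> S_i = 6*6^i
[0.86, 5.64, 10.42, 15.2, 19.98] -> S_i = 0.86 + 4.78*i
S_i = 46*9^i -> [46, 414, 3726, 33534, 301806]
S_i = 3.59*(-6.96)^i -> [3.59, -24.99, 173.91, -1210.38, 8424.25]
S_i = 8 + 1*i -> [8, 9, 10, 11, 12]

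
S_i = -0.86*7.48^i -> [-0.86, -6.43, -48.12, -359.92, -2692.18]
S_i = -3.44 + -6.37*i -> [-3.44, -9.81, -16.18, -22.55, -28.92]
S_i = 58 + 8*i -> [58, 66, 74, 82, 90]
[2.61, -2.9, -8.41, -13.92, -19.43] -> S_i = 2.61 + -5.51*i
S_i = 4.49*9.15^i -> [4.49, 41.08, 375.91, 3439.61, 31472.46]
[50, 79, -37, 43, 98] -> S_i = Random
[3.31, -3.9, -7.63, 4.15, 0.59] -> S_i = Random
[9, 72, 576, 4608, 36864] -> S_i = 9*8^i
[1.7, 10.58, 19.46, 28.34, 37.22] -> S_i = 1.70 + 8.88*i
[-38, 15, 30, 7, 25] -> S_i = Random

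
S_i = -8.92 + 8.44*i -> [-8.92, -0.48, 7.96, 16.4, 24.84]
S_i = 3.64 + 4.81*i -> [3.64, 8.45, 13.26, 18.07, 22.88]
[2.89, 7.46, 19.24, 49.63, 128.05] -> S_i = 2.89*2.58^i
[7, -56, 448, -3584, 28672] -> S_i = 7*-8^i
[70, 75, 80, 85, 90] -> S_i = 70 + 5*i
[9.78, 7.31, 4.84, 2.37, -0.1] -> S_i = 9.78 + -2.47*i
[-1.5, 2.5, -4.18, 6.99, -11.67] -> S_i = -1.50*(-1.67)^i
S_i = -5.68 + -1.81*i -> [-5.68, -7.49, -9.3, -11.11, -12.92]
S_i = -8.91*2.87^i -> [-8.91, -25.57, -73.39, -210.63, -604.51]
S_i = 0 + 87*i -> [0, 87, 174, 261, 348]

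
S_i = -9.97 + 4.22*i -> [-9.97, -5.75, -1.53, 2.69, 6.91]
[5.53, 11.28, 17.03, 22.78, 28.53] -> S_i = 5.53 + 5.75*i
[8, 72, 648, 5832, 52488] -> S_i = 8*9^i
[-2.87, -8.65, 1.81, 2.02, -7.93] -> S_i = Random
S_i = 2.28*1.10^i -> [2.28, 2.51, 2.76, 3.03, 3.34]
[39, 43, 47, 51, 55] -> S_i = 39 + 4*i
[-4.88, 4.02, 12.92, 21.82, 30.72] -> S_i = -4.88 + 8.90*i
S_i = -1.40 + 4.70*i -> [-1.4, 3.3, 8.0, 12.7, 17.4]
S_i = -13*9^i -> [-13, -117, -1053, -9477, -85293]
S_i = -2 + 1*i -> [-2, -1, 0, 1, 2]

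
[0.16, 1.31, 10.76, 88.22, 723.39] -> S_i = 0.16*8.20^i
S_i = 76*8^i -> [76, 608, 4864, 38912, 311296]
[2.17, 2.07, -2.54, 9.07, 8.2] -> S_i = Random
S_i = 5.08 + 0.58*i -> [5.08, 5.66, 6.24, 6.82, 7.4]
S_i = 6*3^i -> [6, 18, 54, 162, 486]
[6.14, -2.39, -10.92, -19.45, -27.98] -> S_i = 6.14 + -8.53*i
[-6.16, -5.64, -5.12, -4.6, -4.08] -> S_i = -6.16 + 0.52*i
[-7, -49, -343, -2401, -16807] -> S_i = -7*7^i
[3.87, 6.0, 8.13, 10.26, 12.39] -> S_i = 3.87 + 2.13*i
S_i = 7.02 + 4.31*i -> [7.02, 11.33, 15.64, 19.95, 24.26]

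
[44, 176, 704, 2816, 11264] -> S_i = 44*4^i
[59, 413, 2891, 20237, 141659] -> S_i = 59*7^i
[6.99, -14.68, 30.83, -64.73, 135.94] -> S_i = 6.99*(-2.10)^i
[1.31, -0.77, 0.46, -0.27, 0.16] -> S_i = 1.31*(-0.59)^i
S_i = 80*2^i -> [80, 160, 320, 640, 1280]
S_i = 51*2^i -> [51, 102, 204, 408, 816]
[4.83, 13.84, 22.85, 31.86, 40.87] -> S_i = 4.83 + 9.01*i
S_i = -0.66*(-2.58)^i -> [-0.66, 1.7, -4.39, 11.33, -29.24]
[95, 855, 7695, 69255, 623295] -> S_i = 95*9^i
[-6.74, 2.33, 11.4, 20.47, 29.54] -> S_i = -6.74 + 9.07*i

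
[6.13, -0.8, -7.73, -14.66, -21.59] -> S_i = 6.13 + -6.93*i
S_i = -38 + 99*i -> [-38, 61, 160, 259, 358]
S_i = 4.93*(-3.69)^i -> [4.93, -18.19, 67.13, -247.7, 914.01]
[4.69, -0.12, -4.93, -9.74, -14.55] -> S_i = 4.69 + -4.81*i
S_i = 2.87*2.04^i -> [2.87, 5.85, 11.94, 24.37, 49.71]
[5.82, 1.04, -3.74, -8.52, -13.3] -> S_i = 5.82 + -4.78*i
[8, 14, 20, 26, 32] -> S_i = 8 + 6*i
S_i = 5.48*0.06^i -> [5.48, 0.33, 0.02, 0.0, 0.0]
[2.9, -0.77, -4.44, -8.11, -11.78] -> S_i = 2.90 + -3.67*i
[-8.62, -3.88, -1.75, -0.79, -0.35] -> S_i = -8.62*0.45^i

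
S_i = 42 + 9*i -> [42, 51, 60, 69, 78]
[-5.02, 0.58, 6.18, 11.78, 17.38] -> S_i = -5.02 + 5.60*i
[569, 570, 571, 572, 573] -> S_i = 569 + 1*i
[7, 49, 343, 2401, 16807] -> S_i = 7*7^i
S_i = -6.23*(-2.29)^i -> [-6.23, 14.27, -32.67, 74.82, -171.33]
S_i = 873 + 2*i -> [873, 875, 877, 879, 881]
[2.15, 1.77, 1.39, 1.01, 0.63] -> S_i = 2.15 + -0.38*i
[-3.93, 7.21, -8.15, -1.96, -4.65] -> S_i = Random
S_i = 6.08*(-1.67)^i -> [6.08, -10.15, 16.96, -28.32, 47.29]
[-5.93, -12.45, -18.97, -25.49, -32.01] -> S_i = -5.93 + -6.52*i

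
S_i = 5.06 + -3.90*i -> [5.06, 1.16, -2.74, -6.64, -10.54]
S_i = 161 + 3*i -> [161, 164, 167, 170, 173]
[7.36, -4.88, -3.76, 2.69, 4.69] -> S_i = Random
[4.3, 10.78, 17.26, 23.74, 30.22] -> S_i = 4.30 + 6.48*i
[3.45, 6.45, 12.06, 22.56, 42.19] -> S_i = 3.45*1.87^i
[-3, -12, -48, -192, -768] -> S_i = -3*4^i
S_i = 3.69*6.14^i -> [3.69, 22.66, 139.11, 854.14, 5244.45]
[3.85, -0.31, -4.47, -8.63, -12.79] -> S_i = 3.85 + -4.16*i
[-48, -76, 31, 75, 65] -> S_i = Random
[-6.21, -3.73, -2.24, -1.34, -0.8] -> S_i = -6.21*0.60^i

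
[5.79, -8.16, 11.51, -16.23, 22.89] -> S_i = 5.79*(-1.41)^i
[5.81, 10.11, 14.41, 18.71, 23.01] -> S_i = 5.81 + 4.30*i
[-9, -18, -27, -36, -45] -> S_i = -9 + -9*i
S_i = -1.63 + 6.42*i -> [-1.63, 4.79, 11.21, 17.63, 24.05]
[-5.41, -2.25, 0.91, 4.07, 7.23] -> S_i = -5.41 + 3.16*i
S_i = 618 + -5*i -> [618, 613, 608, 603, 598]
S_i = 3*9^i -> [3, 27, 243, 2187, 19683]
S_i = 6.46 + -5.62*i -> [6.46, 0.84, -4.78, -10.4, -16.02]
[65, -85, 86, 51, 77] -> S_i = Random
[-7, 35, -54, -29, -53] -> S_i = Random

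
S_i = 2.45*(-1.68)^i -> [2.45, -4.12, 6.91, -11.62, 19.52]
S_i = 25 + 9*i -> [25, 34, 43, 52, 61]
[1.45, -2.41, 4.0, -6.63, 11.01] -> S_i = 1.45*(-1.66)^i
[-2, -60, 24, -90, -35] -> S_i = Random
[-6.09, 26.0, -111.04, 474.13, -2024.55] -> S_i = -6.09*(-4.27)^i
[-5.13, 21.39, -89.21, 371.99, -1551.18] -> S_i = -5.13*(-4.17)^i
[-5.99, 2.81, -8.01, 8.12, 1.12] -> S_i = Random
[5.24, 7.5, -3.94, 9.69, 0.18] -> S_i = Random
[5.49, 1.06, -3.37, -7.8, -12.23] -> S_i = 5.49 + -4.43*i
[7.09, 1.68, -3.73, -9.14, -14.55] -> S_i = 7.09 + -5.41*i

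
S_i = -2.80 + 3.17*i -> [-2.8, 0.37, 3.54, 6.71, 9.88]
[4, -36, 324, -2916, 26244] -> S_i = 4*-9^i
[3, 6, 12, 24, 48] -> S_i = 3*2^i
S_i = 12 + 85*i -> [12, 97, 182, 267, 352]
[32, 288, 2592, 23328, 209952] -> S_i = 32*9^i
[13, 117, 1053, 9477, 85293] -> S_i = 13*9^i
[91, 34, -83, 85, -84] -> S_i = Random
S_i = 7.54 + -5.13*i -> [7.54, 2.41, -2.72, -7.85, -12.98]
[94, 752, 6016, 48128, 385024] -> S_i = 94*8^i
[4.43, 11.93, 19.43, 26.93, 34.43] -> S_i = 4.43 + 7.50*i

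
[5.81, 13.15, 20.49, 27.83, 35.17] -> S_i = 5.81 + 7.34*i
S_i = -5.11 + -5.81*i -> [-5.11, -10.92, -16.73, -22.54, -28.35]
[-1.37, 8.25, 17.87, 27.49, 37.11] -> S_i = -1.37 + 9.62*i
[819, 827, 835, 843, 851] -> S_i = 819 + 8*i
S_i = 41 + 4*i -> [41, 45, 49, 53, 57]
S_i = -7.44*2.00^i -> [-7.44, -14.88, -29.76, -59.52, -119.04]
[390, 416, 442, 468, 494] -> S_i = 390 + 26*i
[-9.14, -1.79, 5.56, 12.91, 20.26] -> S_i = -9.14 + 7.35*i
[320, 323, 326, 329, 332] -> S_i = 320 + 3*i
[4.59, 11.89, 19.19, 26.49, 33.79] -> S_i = 4.59 + 7.30*i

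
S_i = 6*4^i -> [6, 24, 96, 384, 1536]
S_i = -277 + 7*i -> [-277, -270, -263, -256, -249]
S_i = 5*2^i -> [5, 10, 20, 40, 80]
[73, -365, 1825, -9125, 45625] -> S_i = 73*-5^i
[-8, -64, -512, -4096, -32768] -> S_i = -8*8^i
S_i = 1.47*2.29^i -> [1.47, 3.37, 7.71, 17.65, 40.43]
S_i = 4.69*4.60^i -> [4.69, 21.57, 99.24, 456.51, 2099.93]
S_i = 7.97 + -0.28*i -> [7.97, 7.69, 7.41, 7.13, 6.85]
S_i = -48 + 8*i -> [-48, -40, -32, -24, -16]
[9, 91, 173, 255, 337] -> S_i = 9 + 82*i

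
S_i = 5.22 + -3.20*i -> [5.22, 2.02, -1.18, -4.38, -7.58]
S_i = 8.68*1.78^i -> [8.68, 15.45, 27.5, 48.95, 87.14]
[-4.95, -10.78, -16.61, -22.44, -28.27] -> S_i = -4.95 + -5.83*i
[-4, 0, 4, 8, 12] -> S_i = -4 + 4*i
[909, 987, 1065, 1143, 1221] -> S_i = 909 + 78*i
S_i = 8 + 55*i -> [8, 63, 118, 173, 228]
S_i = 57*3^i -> [57, 171, 513, 1539, 4617]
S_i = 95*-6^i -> [95, -570, 3420, -20520, 123120]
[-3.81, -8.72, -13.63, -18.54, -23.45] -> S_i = -3.81 + -4.91*i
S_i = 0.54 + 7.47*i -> [0.54, 8.01, 15.48, 22.95, 30.42]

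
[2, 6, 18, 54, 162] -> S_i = 2*3^i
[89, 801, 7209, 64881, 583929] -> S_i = 89*9^i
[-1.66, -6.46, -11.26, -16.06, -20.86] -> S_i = -1.66 + -4.80*i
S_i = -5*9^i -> [-5, -45, -405, -3645, -32805]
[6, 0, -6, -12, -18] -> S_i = 6 + -6*i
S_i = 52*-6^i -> [52, -312, 1872, -11232, 67392]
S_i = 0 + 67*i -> [0, 67, 134, 201, 268]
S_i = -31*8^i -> [-31, -248, -1984, -15872, -126976]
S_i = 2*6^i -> [2, 12, 72, 432, 2592]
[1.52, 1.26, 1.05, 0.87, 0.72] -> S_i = 1.52*0.83^i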